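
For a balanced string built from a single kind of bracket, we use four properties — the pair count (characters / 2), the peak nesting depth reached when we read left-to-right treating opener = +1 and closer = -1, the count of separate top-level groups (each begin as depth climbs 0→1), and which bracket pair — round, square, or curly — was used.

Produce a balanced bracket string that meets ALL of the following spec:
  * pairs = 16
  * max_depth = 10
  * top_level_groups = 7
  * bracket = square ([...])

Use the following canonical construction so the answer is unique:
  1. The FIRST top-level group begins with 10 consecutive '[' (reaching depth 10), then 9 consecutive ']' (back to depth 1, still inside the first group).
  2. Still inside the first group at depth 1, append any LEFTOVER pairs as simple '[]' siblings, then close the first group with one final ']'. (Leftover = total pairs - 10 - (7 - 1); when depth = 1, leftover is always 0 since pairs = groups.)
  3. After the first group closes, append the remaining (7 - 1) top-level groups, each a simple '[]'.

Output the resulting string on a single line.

Spec: pairs=16 depth=10 groups=7
Leftover pairs = 16 - 10 - (7-1) = 0
First group: deep chain of depth 10 + 0 sibling pairs
Remaining 6 groups: simple '[]' each

Answer: [[[[[[[[[[]]]]]]]]]][][][][][][]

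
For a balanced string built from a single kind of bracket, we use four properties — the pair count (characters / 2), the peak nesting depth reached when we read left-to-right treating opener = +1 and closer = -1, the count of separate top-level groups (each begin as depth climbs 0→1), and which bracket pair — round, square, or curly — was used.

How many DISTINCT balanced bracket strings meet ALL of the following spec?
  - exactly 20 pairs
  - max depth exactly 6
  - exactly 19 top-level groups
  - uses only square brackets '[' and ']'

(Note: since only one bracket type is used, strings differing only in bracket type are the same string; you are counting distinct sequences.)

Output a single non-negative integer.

Answer: 0

Derivation:
Spec: pairs=20 depth=6 groups=19
Count(depth <= 6) = 19
Count(depth <= 5) = 19
Count(depth == 6) = 19 - 19 = 0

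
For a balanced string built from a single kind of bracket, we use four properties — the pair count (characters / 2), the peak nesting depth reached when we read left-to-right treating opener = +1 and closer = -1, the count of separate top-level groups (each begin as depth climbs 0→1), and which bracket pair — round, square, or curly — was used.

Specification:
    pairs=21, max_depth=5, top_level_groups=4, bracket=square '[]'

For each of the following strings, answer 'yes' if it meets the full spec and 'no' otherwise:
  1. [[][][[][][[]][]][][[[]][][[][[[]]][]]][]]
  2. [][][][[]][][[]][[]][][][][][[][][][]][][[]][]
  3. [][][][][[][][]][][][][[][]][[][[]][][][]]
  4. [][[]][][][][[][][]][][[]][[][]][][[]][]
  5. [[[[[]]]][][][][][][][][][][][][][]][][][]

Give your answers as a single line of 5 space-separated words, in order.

String 1 '[[][][[][][[]][]][][[[]][][[][[[]]][]]][]]': depth seq [1 2 1 2 1 2 3 2 3 2 3 4 3 2 3 2 1 2 1 2 3 4 3 2 3 2 3 4 3 4 5 6 5 4 3 4 3 2 1 2 1 0]
  -> pairs=21 depth=6 groups=1 -> no
String 2 '[][][][[]][][[]][[]][][][][][[][][][]][][[]][]': depth seq [1 0 1 0 1 0 1 2 1 0 1 0 1 2 1 0 1 2 1 0 1 0 1 0 1 0 1 0 1 2 1 2 1 2 1 2 1 0 1 0 1 2 1 0 1 0]
  -> pairs=23 depth=2 groups=15 -> no
String 3 '[][][][][[][][]][][][][[][]][[][[]][][][]]': depth seq [1 0 1 0 1 0 1 0 1 2 1 2 1 2 1 0 1 0 1 0 1 0 1 2 1 2 1 0 1 2 1 2 3 2 1 2 1 2 1 2 1 0]
  -> pairs=21 depth=3 groups=10 -> no
String 4 '[][[]][][][][[][][]][][[]][[][]][][[]][]': depth seq [1 0 1 2 1 0 1 0 1 0 1 0 1 2 1 2 1 2 1 0 1 0 1 2 1 0 1 2 1 2 1 0 1 0 1 2 1 0 1 0]
  -> pairs=20 depth=2 groups=12 -> no
String 5 '[[[[[]]]][][][][][][][][][][][][][]][][][]': depth seq [1 2 3 4 5 4 3 2 1 2 1 2 1 2 1 2 1 2 1 2 1 2 1 2 1 2 1 2 1 2 1 2 1 2 1 0 1 0 1 0 1 0]
  -> pairs=21 depth=5 groups=4 -> yes

Answer: no no no no yes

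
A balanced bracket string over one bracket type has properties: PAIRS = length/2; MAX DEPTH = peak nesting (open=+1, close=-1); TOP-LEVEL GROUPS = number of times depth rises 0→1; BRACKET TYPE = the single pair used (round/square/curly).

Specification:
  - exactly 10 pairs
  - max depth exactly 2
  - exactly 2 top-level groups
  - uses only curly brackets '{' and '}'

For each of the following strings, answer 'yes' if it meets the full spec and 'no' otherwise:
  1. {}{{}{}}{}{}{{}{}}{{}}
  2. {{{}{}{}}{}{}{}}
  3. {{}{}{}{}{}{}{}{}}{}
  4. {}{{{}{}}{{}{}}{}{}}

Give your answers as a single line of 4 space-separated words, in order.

Answer: no no yes no

Derivation:
String 1 '{}{{}{}}{}{}{{}{}}{{}}': depth seq [1 0 1 2 1 2 1 0 1 0 1 0 1 2 1 2 1 0 1 2 1 0]
  -> pairs=11 depth=2 groups=6 -> no
String 2 '{{{}{}{}}{}{}{}}': depth seq [1 2 3 2 3 2 3 2 1 2 1 2 1 2 1 0]
  -> pairs=8 depth=3 groups=1 -> no
String 3 '{{}{}{}{}{}{}{}{}}{}': depth seq [1 2 1 2 1 2 1 2 1 2 1 2 1 2 1 2 1 0 1 0]
  -> pairs=10 depth=2 groups=2 -> yes
String 4 '{}{{{}{}}{{}{}}{}{}}': depth seq [1 0 1 2 3 2 3 2 1 2 3 2 3 2 1 2 1 2 1 0]
  -> pairs=10 depth=3 groups=2 -> no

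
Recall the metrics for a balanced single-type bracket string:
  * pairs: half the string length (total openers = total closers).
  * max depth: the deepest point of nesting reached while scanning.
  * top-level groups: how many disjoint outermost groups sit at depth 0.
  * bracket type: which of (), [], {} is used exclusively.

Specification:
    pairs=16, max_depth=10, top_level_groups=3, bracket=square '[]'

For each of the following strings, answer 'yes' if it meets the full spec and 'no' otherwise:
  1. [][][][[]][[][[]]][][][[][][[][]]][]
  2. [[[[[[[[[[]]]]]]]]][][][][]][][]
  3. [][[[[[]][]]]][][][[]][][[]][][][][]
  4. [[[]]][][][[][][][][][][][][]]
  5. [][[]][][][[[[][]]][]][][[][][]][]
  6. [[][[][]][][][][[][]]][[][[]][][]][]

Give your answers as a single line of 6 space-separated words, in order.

Answer: no yes no no no no

Derivation:
String 1 '[][][][[]][[][[]]][][][[][][[][]]][]': depth seq [1 0 1 0 1 0 1 2 1 0 1 2 1 2 3 2 1 0 1 0 1 0 1 2 1 2 1 2 3 2 3 2 1 0 1 0]
  -> pairs=18 depth=3 groups=9 -> no
String 2 '[[[[[[[[[[]]]]]]]]][][][][]][][]': depth seq [1 2 3 4 5 6 7 8 9 10 9 8 7 6 5 4 3 2 1 2 1 2 1 2 1 2 1 0 1 0 1 0]
  -> pairs=16 depth=10 groups=3 -> yes
String 3 '[][[[[[]][]]]][][][[]][][[]][][][][]': depth seq [1 0 1 2 3 4 5 4 3 4 3 2 1 0 1 0 1 0 1 2 1 0 1 0 1 2 1 0 1 0 1 0 1 0 1 0]
  -> pairs=18 depth=5 groups=11 -> no
String 4 '[[[]]][][][[][][][][][][][][]]': depth seq [1 2 3 2 1 0 1 0 1 0 1 2 1 2 1 2 1 2 1 2 1 2 1 2 1 2 1 2 1 0]
  -> pairs=15 depth=3 groups=4 -> no
String 5 '[][[]][][][[[[][]]][]][][[][][]][]': depth seq [1 0 1 2 1 0 1 0 1 0 1 2 3 4 3 4 3 2 1 2 1 0 1 0 1 2 1 2 1 2 1 0 1 0]
  -> pairs=17 depth=4 groups=8 -> no
String 6 '[[][[][]][][][][[][]]][[][[]][][]][]': depth seq [1 2 1 2 3 2 3 2 1 2 1 2 1 2 1 2 3 2 3 2 1 0 1 2 1 2 3 2 1 2 1 2 1 0 1 0]
  -> pairs=18 depth=3 groups=3 -> no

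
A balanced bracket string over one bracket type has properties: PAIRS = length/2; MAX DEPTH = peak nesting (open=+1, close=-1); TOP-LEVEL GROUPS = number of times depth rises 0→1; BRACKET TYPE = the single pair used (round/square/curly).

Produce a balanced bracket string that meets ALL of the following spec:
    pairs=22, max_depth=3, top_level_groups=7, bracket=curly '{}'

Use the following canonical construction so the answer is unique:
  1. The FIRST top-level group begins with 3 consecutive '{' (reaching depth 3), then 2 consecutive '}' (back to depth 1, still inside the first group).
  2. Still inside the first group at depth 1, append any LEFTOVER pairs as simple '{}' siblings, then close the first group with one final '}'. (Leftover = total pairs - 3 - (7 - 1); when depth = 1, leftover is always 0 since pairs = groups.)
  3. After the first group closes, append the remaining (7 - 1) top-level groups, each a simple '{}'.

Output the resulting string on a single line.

Answer: {{{}}{}{}{}{}{}{}{}{}{}{}{}{}{}}{}{}{}{}{}{}

Derivation:
Spec: pairs=22 depth=3 groups=7
Leftover pairs = 22 - 3 - (7-1) = 13
First group: deep chain of depth 3 + 13 sibling pairs
Remaining 6 groups: simple '{}' each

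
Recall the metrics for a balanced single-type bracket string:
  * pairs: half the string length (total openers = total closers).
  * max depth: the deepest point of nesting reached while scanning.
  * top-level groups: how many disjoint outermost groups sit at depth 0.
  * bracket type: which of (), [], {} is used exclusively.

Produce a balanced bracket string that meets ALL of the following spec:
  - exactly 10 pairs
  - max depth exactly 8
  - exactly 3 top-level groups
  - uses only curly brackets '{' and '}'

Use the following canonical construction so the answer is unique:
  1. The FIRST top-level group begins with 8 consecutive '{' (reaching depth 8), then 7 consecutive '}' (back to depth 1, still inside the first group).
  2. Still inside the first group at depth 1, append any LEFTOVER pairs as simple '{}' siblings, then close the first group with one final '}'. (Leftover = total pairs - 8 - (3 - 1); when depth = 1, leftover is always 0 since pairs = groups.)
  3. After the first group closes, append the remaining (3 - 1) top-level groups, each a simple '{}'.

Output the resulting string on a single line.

Spec: pairs=10 depth=8 groups=3
Leftover pairs = 10 - 8 - (3-1) = 0
First group: deep chain of depth 8 + 0 sibling pairs
Remaining 2 groups: simple '{}' each

Answer: {{{{{{{{}}}}}}}}{}{}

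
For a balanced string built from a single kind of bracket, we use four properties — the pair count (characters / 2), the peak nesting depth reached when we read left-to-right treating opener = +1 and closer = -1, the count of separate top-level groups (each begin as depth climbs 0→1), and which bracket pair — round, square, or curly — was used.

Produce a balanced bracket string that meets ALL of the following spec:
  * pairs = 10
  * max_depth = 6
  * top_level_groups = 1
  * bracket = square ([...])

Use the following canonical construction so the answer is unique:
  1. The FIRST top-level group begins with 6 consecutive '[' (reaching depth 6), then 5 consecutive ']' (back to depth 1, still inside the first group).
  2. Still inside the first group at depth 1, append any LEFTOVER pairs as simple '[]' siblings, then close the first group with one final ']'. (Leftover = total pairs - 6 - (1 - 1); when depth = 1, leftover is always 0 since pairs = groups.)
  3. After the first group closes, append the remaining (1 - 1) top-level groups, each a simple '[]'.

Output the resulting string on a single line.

Spec: pairs=10 depth=6 groups=1
Leftover pairs = 10 - 6 - (1-1) = 4
First group: deep chain of depth 6 + 4 sibling pairs
Remaining 0 groups: simple '[]' each

Answer: [[[[[[]]]]][][][][]]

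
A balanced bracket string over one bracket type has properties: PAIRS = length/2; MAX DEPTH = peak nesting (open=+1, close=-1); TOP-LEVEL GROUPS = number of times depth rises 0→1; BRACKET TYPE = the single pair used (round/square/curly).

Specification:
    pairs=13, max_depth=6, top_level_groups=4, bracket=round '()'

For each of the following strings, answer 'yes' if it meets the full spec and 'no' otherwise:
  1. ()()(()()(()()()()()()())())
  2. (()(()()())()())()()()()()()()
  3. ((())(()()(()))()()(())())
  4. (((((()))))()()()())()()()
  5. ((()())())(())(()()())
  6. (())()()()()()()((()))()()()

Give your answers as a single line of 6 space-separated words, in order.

Answer: no no no yes no no

Derivation:
String 1 '()()(()()(()()()()()()())())': depth seq [1 0 1 0 1 2 1 2 1 2 3 2 3 2 3 2 3 2 3 2 3 2 3 2 1 2 1 0]
  -> pairs=14 depth=3 groups=3 -> no
String 2 '(()(()()())()())()()()()()()()': depth seq [1 2 1 2 3 2 3 2 3 2 1 2 1 2 1 0 1 0 1 0 1 0 1 0 1 0 1 0 1 0]
  -> pairs=15 depth=3 groups=8 -> no
String 3 '((())(()()(()))()()(())())': depth seq [1 2 3 2 1 2 3 2 3 2 3 4 3 2 1 2 1 2 1 2 3 2 1 2 1 0]
  -> pairs=13 depth=4 groups=1 -> no
String 4 '(((((()))))()()()())()()()': depth seq [1 2 3 4 5 6 5 4 3 2 1 2 1 2 1 2 1 2 1 0 1 0 1 0 1 0]
  -> pairs=13 depth=6 groups=4 -> yes
String 5 '((()())())(())(()()())': depth seq [1 2 3 2 3 2 1 2 1 0 1 2 1 0 1 2 1 2 1 2 1 0]
  -> pairs=11 depth=3 groups=3 -> no
String 6 '(())()()()()()()((()))()()()': depth seq [1 2 1 0 1 0 1 0 1 0 1 0 1 0 1 0 1 2 3 2 1 0 1 0 1 0 1 0]
  -> pairs=14 depth=3 groups=11 -> no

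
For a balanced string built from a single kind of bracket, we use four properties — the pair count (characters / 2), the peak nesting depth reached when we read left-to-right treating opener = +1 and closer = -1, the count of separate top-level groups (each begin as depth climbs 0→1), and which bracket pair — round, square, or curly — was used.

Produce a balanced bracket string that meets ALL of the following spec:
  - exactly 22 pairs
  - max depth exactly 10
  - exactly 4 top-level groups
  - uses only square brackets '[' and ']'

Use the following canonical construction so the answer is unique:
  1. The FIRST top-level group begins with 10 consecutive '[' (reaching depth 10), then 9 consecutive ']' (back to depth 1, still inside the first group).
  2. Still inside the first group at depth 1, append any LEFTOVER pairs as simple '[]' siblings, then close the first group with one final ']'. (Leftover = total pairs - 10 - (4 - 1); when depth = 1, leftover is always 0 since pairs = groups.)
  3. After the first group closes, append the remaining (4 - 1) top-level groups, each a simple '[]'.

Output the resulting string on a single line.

Answer: [[[[[[[[[[]]]]]]]]][][][][][][][][][]][][][]

Derivation:
Spec: pairs=22 depth=10 groups=4
Leftover pairs = 22 - 10 - (4-1) = 9
First group: deep chain of depth 10 + 9 sibling pairs
Remaining 3 groups: simple '[]' each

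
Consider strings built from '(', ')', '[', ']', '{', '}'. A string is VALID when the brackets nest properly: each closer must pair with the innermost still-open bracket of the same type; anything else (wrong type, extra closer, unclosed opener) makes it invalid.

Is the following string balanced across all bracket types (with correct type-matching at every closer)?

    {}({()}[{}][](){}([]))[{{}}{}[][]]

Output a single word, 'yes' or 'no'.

pos 0: push '{'; stack = {
pos 1: '}' matches '{'; pop; stack = (empty)
pos 2: push '('; stack = (
pos 3: push '{'; stack = ({
pos 4: push '('; stack = ({(
pos 5: ')' matches '('; pop; stack = ({
pos 6: '}' matches '{'; pop; stack = (
pos 7: push '['; stack = ([
pos 8: push '{'; stack = ([{
pos 9: '}' matches '{'; pop; stack = ([
pos 10: ']' matches '['; pop; stack = (
pos 11: push '['; stack = ([
pos 12: ']' matches '['; pop; stack = (
pos 13: push '('; stack = ((
pos 14: ')' matches '('; pop; stack = (
pos 15: push '{'; stack = ({
pos 16: '}' matches '{'; pop; stack = (
pos 17: push '('; stack = ((
pos 18: push '['; stack = (([
pos 19: ']' matches '['; pop; stack = ((
pos 20: ')' matches '('; pop; stack = (
pos 21: ')' matches '('; pop; stack = (empty)
pos 22: push '['; stack = [
pos 23: push '{'; stack = [{
pos 24: push '{'; stack = [{{
pos 25: '}' matches '{'; pop; stack = [{
pos 26: '}' matches '{'; pop; stack = [
pos 27: push '{'; stack = [{
pos 28: '}' matches '{'; pop; stack = [
pos 29: push '['; stack = [[
pos 30: ']' matches '['; pop; stack = [
pos 31: push '['; stack = [[
pos 32: ']' matches '['; pop; stack = [
pos 33: ']' matches '['; pop; stack = (empty)
end: stack empty → VALID
Verdict: properly nested → yes

Answer: yes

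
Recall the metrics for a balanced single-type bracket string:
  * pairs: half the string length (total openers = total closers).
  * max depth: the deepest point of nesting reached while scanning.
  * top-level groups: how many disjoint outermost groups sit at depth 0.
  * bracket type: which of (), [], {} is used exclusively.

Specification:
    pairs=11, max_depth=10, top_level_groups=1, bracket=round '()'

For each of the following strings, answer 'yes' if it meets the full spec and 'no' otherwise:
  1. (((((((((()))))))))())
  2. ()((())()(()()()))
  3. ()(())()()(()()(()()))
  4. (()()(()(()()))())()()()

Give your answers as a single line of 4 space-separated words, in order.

Answer: yes no no no

Derivation:
String 1 '(((((((((()))))))))())': depth seq [1 2 3 4 5 6 7 8 9 10 9 8 7 6 5 4 3 2 1 2 1 0]
  -> pairs=11 depth=10 groups=1 -> yes
String 2 '()((())()(()()()))': depth seq [1 0 1 2 3 2 1 2 1 2 3 2 3 2 3 2 1 0]
  -> pairs=9 depth=3 groups=2 -> no
String 3 '()(())()()(()()(()()))': depth seq [1 0 1 2 1 0 1 0 1 0 1 2 1 2 1 2 3 2 3 2 1 0]
  -> pairs=11 depth=3 groups=5 -> no
String 4 '(()()(()(()()))())()()()': depth seq [1 2 1 2 1 2 3 2 3 4 3 4 3 2 1 2 1 0 1 0 1 0 1 0]
  -> pairs=12 depth=4 groups=4 -> no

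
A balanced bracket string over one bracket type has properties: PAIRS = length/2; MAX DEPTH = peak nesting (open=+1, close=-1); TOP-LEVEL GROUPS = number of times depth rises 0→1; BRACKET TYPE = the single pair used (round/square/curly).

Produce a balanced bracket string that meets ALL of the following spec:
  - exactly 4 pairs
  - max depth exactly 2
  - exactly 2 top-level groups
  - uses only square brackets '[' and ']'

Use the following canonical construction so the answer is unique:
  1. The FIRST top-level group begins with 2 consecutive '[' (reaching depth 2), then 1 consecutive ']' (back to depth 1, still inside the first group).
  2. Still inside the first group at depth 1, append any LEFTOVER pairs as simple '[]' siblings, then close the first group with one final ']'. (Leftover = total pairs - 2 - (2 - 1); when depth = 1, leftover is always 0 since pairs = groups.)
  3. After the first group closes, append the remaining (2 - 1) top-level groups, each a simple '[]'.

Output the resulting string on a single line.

Spec: pairs=4 depth=2 groups=2
Leftover pairs = 4 - 2 - (2-1) = 1
First group: deep chain of depth 2 + 1 sibling pairs
Remaining 1 groups: simple '[]' each

Answer: [[][]][]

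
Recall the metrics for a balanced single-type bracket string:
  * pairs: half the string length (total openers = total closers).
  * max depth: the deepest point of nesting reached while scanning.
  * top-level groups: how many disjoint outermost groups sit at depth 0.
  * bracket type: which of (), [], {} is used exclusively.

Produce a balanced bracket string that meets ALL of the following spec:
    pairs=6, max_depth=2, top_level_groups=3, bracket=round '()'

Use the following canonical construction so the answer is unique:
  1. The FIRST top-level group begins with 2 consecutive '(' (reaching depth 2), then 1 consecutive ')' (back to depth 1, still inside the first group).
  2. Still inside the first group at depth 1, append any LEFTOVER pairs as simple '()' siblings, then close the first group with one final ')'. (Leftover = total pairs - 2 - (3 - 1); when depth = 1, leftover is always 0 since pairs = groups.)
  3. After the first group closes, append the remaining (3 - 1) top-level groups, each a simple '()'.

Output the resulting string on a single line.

Spec: pairs=6 depth=2 groups=3
Leftover pairs = 6 - 2 - (3-1) = 2
First group: deep chain of depth 2 + 2 sibling pairs
Remaining 2 groups: simple '()' each

Answer: (()()())()()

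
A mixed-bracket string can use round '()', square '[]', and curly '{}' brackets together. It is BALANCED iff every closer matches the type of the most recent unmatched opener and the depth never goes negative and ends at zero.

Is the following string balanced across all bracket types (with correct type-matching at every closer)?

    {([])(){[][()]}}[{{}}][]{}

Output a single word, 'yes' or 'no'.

pos 0: push '{'; stack = {
pos 1: push '('; stack = {(
pos 2: push '['; stack = {([
pos 3: ']' matches '['; pop; stack = {(
pos 4: ')' matches '('; pop; stack = {
pos 5: push '('; stack = {(
pos 6: ')' matches '('; pop; stack = {
pos 7: push '{'; stack = {{
pos 8: push '['; stack = {{[
pos 9: ']' matches '['; pop; stack = {{
pos 10: push '['; stack = {{[
pos 11: push '('; stack = {{[(
pos 12: ')' matches '('; pop; stack = {{[
pos 13: ']' matches '['; pop; stack = {{
pos 14: '}' matches '{'; pop; stack = {
pos 15: '}' matches '{'; pop; stack = (empty)
pos 16: push '['; stack = [
pos 17: push '{'; stack = [{
pos 18: push '{'; stack = [{{
pos 19: '}' matches '{'; pop; stack = [{
pos 20: '}' matches '{'; pop; stack = [
pos 21: ']' matches '['; pop; stack = (empty)
pos 22: push '['; stack = [
pos 23: ']' matches '['; pop; stack = (empty)
pos 24: push '{'; stack = {
pos 25: '}' matches '{'; pop; stack = (empty)
end: stack empty → VALID
Verdict: properly nested → yes

Answer: yes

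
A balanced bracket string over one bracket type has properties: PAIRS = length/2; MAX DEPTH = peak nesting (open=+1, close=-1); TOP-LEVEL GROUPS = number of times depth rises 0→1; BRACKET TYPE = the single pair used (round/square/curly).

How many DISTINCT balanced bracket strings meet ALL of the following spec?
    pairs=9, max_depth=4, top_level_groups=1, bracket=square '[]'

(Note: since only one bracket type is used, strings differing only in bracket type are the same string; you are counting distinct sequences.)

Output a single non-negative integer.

Spec: pairs=9 depth=4 groups=1
Count(depth <= 4) = 610
Count(depth <= 3) = 128
Count(depth == 4) = 610 - 128 = 482

Answer: 482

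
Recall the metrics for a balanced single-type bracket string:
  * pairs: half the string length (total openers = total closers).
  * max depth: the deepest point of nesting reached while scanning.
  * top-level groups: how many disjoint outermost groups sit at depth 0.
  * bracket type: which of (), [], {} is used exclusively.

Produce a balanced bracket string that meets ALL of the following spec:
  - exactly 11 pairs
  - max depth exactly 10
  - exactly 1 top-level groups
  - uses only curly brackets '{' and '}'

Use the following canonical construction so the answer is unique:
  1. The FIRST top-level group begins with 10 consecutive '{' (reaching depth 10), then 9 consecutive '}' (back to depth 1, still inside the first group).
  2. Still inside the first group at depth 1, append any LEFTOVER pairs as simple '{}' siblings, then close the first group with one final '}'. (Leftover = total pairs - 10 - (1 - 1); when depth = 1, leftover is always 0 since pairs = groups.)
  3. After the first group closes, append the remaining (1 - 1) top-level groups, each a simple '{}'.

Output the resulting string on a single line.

Spec: pairs=11 depth=10 groups=1
Leftover pairs = 11 - 10 - (1-1) = 1
First group: deep chain of depth 10 + 1 sibling pairs
Remaining 0 groups: simple '{}' each

Answer: {{{{{{{{{{}}}}}}}}}{}}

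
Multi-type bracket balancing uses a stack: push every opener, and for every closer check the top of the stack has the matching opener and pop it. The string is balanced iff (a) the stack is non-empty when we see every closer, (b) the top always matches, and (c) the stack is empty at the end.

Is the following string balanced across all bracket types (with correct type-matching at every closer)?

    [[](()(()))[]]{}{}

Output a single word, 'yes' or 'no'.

Answer: yes

Derivation:
pos 0: push '['; stack = [
pos 1: push '['; stack = [[
pos 2: ']' matches '['; pop; stack = [
pos 3: push '('; stack = [(
pos 4: push '('; stack = [((
pos 5: ')' matches '('; pop; stack = [(
pos 6: push '('; stack = [((
pos 7: push '('; stack = [(((
pos 8: ')' matches '('; pop; stack = [((
pos 9: ')' matches '('; pop; stack = [(
pos 10: ')' matches '('; pop; stack = [
pos 11: push '['; stack = [[
pos 12: ']' matches '['; pop; stack = [
pos 13: ']' matches '['; pop; stack = (empty)
pos 14: push '{'; stack = {
pos 15: '}' matches '{'; pop; stack = (empty)
pos 16: push '{'; stack = {
pos 17: '}' matches '{'; pop; stack = (empty)
end: stack empty → VALID
Verdict: properly nested → yes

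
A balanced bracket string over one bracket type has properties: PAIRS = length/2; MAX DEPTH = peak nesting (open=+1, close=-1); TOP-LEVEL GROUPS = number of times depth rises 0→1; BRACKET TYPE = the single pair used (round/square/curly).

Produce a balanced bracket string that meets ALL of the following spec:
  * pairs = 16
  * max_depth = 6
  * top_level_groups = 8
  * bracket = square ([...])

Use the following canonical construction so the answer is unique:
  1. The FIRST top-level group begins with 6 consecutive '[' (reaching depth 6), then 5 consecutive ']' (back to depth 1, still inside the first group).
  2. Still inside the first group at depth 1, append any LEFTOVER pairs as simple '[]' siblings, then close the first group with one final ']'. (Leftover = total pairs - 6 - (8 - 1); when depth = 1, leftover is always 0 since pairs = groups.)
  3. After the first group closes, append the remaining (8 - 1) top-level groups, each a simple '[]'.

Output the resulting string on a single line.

Spec: pairs=16 depth=6 groups=8
Leftover pairs = 16 - 6 - (8-1) = 3
First group: deep chain of depth 6 + 3 sibling pairs
Remaining 7 groups: simple '[]' each

Answer: [[[[[[]]]]][][][]][][][][][][][]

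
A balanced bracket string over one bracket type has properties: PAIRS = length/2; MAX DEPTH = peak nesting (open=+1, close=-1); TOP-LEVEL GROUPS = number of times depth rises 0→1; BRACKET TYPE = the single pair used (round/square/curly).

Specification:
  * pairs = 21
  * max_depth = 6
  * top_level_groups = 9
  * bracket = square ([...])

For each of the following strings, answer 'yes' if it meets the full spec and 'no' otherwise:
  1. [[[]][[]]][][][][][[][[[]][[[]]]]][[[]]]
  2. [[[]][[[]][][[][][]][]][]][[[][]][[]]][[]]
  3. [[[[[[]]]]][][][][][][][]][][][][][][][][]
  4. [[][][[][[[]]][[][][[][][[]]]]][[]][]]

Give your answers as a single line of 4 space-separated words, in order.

Answer: no no yes no

Derivation:
String 1 '[[[]][[]]][][][][][[][[[]][[[]]]]][[[]]]': depth seq [1 2 3 2 1 2 3 2 1 0 1 0 1 0 1 0 1 0 1 2 1 2 3 4 3 2 3 4 5 4 3 2 1 0 1 2 3 2 1 0]
  -> pairs=20 depth=5 groups=7 -> no
String 2 '[[[]][[[]][][[][][]][]][]][[[][]][[]]][[]]': depth seq [1 2 3 2 1 2 3 4 3 2 3 2 3 4 3 4 3 4 3 2 3 2 1 2 1 0 1 2 3 2 3 2 1 2 3 2 1 0 1 2 1 0]
  -> pairs=21 depth=4 groups=3 -> no
String 3 '[[[[[[]]]]][][][][][][][]][][][][][][][][]': depth seq [1 2 3 4 5 6 5 4 3 2 1 2 1 2 1 2 1 2 1 2 1 2 1 2 1 0 1 0 1 0 1 0 1 0 1 0 1 0 1 0 1 0]
  -> pairs=21 depth=6 groups=9 -> yes
String 4 '[[][][[][[[]]][[][][[][][[]]]]][[]][]]': depth seq [1 2 1 2 1 2 3 2 3 4 5 4 3 2 3 4 3 4 3 4 5 4 5 4 5 6 5 4 3 2 1 2 3 2 1 2 1 0]
  -> pairs=19 depth=6 groups=1 -> no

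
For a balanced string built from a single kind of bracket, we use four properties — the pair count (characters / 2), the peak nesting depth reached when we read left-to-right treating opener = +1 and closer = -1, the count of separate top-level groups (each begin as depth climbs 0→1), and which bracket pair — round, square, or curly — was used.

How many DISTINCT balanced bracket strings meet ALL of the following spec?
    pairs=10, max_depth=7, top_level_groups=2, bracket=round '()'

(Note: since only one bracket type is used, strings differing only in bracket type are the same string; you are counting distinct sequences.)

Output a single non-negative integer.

Answer: 176

Derivation:
Spec: pairs=10 depth=7 groups=2
Count(depth <= 7) = 4832
Count(depth <= 6) = 4656
Count(depth == 7) = 4832 - 4656 = 176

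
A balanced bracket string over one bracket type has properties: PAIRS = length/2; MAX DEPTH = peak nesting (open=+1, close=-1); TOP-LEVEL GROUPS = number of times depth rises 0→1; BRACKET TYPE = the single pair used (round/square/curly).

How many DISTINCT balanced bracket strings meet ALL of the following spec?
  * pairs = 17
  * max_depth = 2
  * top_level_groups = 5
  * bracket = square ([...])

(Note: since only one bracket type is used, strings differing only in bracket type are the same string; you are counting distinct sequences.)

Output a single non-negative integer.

Answer: 1820

Derivation:
Spec: pairs=17 depth=2 groups=5
Count(depth <= 2) = 1820
Count(depth <= 1) = 0
Count(depth == 2) = 1820 - 0 = 1820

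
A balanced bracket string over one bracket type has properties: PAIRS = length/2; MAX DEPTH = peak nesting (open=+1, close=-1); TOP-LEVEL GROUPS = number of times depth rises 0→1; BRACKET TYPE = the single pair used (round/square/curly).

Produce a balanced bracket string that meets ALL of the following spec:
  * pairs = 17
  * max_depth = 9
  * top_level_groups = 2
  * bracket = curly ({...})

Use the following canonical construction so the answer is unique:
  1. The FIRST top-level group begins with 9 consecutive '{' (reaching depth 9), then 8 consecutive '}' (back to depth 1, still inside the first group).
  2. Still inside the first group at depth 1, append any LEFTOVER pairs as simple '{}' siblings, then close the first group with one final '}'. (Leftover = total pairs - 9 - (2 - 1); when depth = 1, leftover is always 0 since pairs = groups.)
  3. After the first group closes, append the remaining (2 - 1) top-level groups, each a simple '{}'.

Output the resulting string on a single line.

Answer: {{{{{{{{{}}}}}}}}{}{}{}{}{}{}{}}{}

Derivation:
Spec: pairs=17 depth=9 groups=2
Leftover pairs = 17 - 9 - (2-1) = 7
First group: deep chain of depth 9 + 7 sibling pairs
Remaining 1 groups: simple '{}' each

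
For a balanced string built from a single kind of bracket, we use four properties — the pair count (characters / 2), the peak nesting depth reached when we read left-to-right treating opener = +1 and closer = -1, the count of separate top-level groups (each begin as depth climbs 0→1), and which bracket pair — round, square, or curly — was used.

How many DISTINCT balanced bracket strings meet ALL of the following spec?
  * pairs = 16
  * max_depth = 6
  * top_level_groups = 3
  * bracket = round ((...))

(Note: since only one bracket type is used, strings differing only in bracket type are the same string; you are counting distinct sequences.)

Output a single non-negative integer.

Answer: 1758141

Derivation:
Spec: pairs=16 depth=6 groups=3
Count(depth <= 6) = 5433957
Count(depth <= 5) = 3675816
Count(depth == 6) = 5433957 - 3675816 = 1758141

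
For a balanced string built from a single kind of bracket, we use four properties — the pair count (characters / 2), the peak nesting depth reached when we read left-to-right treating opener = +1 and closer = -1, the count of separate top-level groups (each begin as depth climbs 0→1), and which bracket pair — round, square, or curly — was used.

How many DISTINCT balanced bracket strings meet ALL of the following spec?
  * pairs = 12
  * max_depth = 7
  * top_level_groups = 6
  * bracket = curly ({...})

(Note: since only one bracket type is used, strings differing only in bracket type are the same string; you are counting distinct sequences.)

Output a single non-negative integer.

Answer: 6

Derivation:
Spec: pairs=12 depth=7 groups=6
Count(depth <= 7) = 6188
Count(depth <= 6) = 6182
Count(depth == 7) = 6188 - 6182 = 6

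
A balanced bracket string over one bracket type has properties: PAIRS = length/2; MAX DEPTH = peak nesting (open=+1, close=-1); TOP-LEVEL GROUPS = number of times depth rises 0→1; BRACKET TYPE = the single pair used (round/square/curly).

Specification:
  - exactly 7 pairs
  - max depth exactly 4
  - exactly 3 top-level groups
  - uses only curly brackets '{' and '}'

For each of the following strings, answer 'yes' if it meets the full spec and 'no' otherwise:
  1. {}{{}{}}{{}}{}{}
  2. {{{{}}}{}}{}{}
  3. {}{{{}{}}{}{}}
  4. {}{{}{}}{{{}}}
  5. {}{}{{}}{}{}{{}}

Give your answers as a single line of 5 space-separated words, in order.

Answer: no yes no no no

Derivation:
String 1 '{}{{}{}}{{}}{}{}': depth seq [1 0 1 2 1 2 1 0 1 2 1 0 1 0 1 0]
  -> pairs=8 depth=2 groups=5 -> no
String 2 '{{{{}}}{}}{}{}': depth seq [1 2 3 4 3 2 1 2 1 0 1 0 1 0]
  -> pairs=7 depth=4 groups=3 -> yes
String 3 '{}{{{}{}}{}{}}': depth seq [1 0 1 2 3 2 3 2 1 2 1 2 1 0]
  -> pairs=7 depth=3 groups=2 -> no
String 4 '{}{{}{}}{{{}}}': depth seq [1 0 1 2 1 2 1 0 1 2 3 2 1 0]
  -> pairs=7 depth=3 groups=3 -> no
String 5 '{}{}{{}}{}{}{{}}': depth seq [1 0 1 0 1 2 1 0 1 0 1 0 1 2 1 0]
  -> pairs=8 depth=2 groups=6 -> no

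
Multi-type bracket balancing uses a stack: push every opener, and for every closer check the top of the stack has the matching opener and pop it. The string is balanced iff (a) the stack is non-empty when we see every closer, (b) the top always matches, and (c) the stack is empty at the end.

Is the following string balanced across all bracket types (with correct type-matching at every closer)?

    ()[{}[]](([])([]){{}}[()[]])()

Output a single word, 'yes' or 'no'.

Answer: yes

Derivation:
pos 0: push '('; stack = (
pos 1: ')' matches '('; pop; stack = (empty)
pos 2: push '['; stack = [
pos 3: push '{'; stack = [{
pos 4: '}' matches '{'; pop; stack = [
pos 5: push '['; stack = [[
pos 6: ']' matches '['; pop; stack = [
pos 7: ']' matches '['; pop; stack = (empty)
pos 8: push '('; stack = (
pos 9: push '('; stack = ((
pos 10: push '['; stack = (([
pos 11: ']' matches '['; pop; stack = ((
pos 12: ')' matches '('; pop; stack = (
pos 13: push '('; stack = ((
pos 14: push '['; stack = (([
pos 15: ']' matches '['; pop; stack = ((
pos 16: ')' matches '('; pop; stack = (
pos 17: push '{'; stack = ({
pos 18: push '{'; stack = ({{
pos 19: '}' matches '{'; pop; stack = ({
pos 20: '}' matches '{'; pop; stack = (
pos 21: push '['; stack = ([
pos 22: push '('; stack = ([(
pos 23: ')' matches '('; pop; stack = ([
pos 24: push '['; stack = ([[
pos 25: ']' matches '['; pop; stack = ([
pos 26: ']' matches '['; pop; stack = (
pos 27: ')' matches '('; pop; stack = (empty)
pos 28: push '('; stack = (
pos 29: ')' matches '('; pop; stack = (empty)
end: stack empty → VALID
Verdict: properly nested → yes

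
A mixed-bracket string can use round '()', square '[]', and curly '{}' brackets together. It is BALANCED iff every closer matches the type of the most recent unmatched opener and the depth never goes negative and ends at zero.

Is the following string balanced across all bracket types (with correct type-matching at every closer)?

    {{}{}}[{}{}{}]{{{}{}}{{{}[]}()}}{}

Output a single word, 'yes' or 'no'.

pos 0: push '{'; stack = {
pos 1: push '{'; stack = {{
pos 2: '}' matches '{'; pop; stack = {
pos 3: push '{'; stack = {{
pos 4: '}' matches '{'; pop; stack = {
pos 5: '}' matches '{'; pop; stack = (empty)
pos 6: push '['; stack = [
pos 7: push '{'; stack = [{
pos 8: '}' matches '{'; pop; stack = [
pos 9: push '{'; stack = [{
pos 10: '}' matches '{'; pop; stack = [
pos 11: push '{'; stack = [{
pos 12: '}' matches '{'; pop; stack = [
pos 13: ']' matches '['; pop; stack = (empty)
pos 14: push '{'; stack = {
pos 15: push '{'; stack = {{
pos 16: push '{'; stack = {{{
pos 17: '}' matches '{'; pop; stack = {{
pos 18: push '{'; stack = {{{
pos 19: '}' matches '{'; pop; stack = {{
pos 20: '}' matches '{'; pop; stack = {
pos 21: push '{'; stack = {{
pos 22: push '{'; stack = {{{
pos 23: push '{'; stack = {{{{
pos 24: '}' matches '{'; pop; stack = {{{
pos 25: push '['; stack = {{{[
pos 26: ']' matches '['; pop; stack = {{{
pos 27: '}' matches '{'; pop; stack = {{
pos 28: push '('; stack = {{(
pos 29: ')' matches '('; pop; stack = {{
pos 30: '}' matches '{'; pop; stack = {
pos 31: '}' matches '{'; pop; stack = (empty)
pos 32: push '{'; stack = {
pos 33: '}' matches '{'; pop; stack = (empty)
end: stack empty → VALID
Verdict: properly nested → yes

Answer: yes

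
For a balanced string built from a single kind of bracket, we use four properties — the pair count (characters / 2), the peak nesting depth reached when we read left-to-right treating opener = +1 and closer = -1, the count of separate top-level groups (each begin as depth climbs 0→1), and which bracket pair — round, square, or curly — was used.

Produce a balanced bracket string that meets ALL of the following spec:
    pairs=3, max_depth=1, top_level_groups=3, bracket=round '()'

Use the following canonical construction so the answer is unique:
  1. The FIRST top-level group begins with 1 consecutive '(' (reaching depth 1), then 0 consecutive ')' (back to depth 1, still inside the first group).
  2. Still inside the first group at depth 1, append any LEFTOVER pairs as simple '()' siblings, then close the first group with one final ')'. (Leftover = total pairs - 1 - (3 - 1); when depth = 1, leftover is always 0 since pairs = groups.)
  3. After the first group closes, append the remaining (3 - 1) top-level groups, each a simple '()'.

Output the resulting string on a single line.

Spec: pairs=3 depth=1 groups=3
Leftover pairs = 3 - 1 - (3-1) = 0
First group: deep chain of depth 1 + 0 sibling pairs
Remaining 2 groups: simple '()' each

Answer: ()()()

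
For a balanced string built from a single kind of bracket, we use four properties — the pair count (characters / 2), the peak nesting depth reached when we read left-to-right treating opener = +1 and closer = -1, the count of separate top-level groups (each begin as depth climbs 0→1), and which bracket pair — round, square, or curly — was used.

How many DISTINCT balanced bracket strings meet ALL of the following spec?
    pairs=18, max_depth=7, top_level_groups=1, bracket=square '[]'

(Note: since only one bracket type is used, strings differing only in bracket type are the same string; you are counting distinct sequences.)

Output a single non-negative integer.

Answer: 31945379

Derivation:
Spec: pairs=18 depth=7 groups=1
Count(depth <= 7) = 85262464
Count(depth <= 6) = 53317085
Count(depth == 7) = 85262464 - 53317085 = 31945379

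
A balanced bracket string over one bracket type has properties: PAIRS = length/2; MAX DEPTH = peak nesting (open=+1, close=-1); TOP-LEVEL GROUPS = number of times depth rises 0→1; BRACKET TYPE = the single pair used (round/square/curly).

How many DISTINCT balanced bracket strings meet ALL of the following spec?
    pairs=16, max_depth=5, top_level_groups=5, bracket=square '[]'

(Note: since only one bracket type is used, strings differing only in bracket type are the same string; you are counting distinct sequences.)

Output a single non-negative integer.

Answer: 732075

Derivation:
Spec: pairs=16 depth=5 groups=5
Count(depth <= 5) = 1846550
Count(depth <= 4) = 1114475
Count(depth == 5) = 1846550 - 1114475 = 732075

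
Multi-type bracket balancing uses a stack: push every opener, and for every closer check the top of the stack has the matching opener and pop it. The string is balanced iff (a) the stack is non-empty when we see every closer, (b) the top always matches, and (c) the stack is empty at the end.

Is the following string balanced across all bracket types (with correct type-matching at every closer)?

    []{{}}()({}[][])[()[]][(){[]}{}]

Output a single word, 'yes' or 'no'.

pos 0: push '['; stack = [
pos 1: ']' matches '['; pop; stack = (empty)
pos 2: push '{'; stack = {
pos 3: push '{'; stack = {{
pos 4: '}' matches '{'; pop; stack = {
pos 5: '}' matches '{'; pop; stack = (empty)
pos 6: push '('; stack = (
pos 7: ')' matches '('; pop; stack = (empty)
pos 8: push '('; stack = (
pos 9: push '{'; stack = ({
pos 10: '}' matches '{'; pop; stack = (
pos 11: push '['; stack = ([
pos 12: ']' matches '['; pop; stack = (
pos 13: push '['; stack = ([
pos 14: ']' matches '['; pop; stack = (
pos 15: ')' matches '('; pop; stack = (empty)
pos 16: push '['; stack = [
pos 17: push '('; stack = [(
pos 18: ')' matches '('; pop; stack = [
pos 19: push '['; stack = [[
pos 20: ']' matches '['; pop; stack = [
pos 21: ']' matches '['; pop; stack = (empty)
pos 22: push '['; stack = [
pos 23: push '('; stack = [(
pos 24: ')' matches '('; pop; stack = [
pos 25: push '{'; stack = [{
pos 26: push '['; stack = [{[
pos 27: ']' matches '['; pop; stack = [{
pos 28: '}' matches '{'; pop; stack = [
pos 29: push '{'; stack = [{
pos 30: '}' matches '{'; pop; stack = [
pos 31: ']' matches '['; pop; stack = (empty)
end: stack empty → VALID
Verdict: properly nested → yes

Answer: yes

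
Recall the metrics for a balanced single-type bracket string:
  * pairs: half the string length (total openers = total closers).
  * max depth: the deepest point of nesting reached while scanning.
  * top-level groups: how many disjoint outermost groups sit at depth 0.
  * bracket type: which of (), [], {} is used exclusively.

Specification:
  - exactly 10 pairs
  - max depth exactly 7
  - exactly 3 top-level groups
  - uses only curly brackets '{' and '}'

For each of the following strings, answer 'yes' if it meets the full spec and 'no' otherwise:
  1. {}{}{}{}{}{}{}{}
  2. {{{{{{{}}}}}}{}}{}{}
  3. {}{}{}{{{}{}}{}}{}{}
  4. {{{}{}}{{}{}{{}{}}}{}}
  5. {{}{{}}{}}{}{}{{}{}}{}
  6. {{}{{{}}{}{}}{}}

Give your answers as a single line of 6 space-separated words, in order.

String 1 '{}{}{}{}{}{}{}{}': depth seq [1 0 1 0 1 0 1 0 1 0 1 0 1 0 1 0]
  -> pairs=8 depth=1 groups=8 -> no
String 2 '{{{{{{{}}}}}}{}}{}{}': depth seq [1 2 3 4 5 6 7 6 5 4 3 2 1 2 1 0 1 0 1 0]
  -> pairs=10 depth=7 groups=3 -> yes
String 3 '{}{}{}{{{}{}}{}}{}{}': depth seq [1 0 1 0 1 0 1 2 3 2 3 2 1 2 1 0 1 0 1 0]
  -> pairs=10 depth=3 groups=6 -> no
String 4 '{{{}{}}{{}{}{{}{}}}{}}': depth seq [1 2 3 2 3 2 1 2 3 2 3 2 3 4 3 4 3 2 1 2 1 0]
  -> pairs=11 depth=4 groups=1 -> no
String 5 '{{}{{}}{}}{}{}{{}{}}{}': depth seq [1 2 1 2 3 2 1 2 1 0 1 0 1 0 1 2 1 2 1 0 1 0]
  -> pairs=11 depth=3 groups=5 -> no
String 6 '{{}{{{}}{}{}}{}}': depth seq [1 2 1 2 3 4 3 2 3 2 3 2 1 2 1 0]
  -> pairs=8 depth=4 groups=1 -> no

Answer: no yes no no no no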